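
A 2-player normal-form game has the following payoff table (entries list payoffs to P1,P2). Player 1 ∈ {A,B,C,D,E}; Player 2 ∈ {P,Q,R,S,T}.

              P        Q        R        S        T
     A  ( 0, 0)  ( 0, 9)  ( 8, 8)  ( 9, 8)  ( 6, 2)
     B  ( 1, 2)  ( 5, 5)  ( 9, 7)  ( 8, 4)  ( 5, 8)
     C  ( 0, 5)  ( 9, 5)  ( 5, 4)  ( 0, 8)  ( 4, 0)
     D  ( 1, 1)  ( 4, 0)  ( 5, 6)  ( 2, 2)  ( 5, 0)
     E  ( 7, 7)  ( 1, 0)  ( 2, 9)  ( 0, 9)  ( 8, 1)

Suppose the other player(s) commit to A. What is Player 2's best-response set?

u_2(P vs A) = 0
u_2(Q vs A) = 9
u_2(R vs A) = 8
u_2(S vs A) = 8
u_2(T vs A) = 2
max payoff 9 at {Q}

argmax u_2 = {Q}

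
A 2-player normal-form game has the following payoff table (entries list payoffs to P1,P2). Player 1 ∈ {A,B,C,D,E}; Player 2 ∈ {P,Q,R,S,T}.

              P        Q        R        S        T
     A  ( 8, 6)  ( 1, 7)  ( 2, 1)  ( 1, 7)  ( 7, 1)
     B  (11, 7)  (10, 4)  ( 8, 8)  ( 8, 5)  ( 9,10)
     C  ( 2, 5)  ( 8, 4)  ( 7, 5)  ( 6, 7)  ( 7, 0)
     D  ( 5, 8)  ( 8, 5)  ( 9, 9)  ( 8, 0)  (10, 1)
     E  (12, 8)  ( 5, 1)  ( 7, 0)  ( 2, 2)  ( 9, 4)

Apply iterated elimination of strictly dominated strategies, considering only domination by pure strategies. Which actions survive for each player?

P1 drop A (B beats it: P:11>8 Q:10>1 R:8>2 S:8>1 T:9>7)
P1 drop C (B beats it: P:11>2 Q:10>8 R:8>7 S:8>6 T:9>7)
P2 drop Q (P beats it: B:7>4 D:8>5 E:8>1)
P2 drop S (P beats it: B:7>5 D:8>0 E:8>2)
P1→{B,D,E} P2→{P,R,T}

Remaining: P1:{B,D,E} P2:{P,R,T}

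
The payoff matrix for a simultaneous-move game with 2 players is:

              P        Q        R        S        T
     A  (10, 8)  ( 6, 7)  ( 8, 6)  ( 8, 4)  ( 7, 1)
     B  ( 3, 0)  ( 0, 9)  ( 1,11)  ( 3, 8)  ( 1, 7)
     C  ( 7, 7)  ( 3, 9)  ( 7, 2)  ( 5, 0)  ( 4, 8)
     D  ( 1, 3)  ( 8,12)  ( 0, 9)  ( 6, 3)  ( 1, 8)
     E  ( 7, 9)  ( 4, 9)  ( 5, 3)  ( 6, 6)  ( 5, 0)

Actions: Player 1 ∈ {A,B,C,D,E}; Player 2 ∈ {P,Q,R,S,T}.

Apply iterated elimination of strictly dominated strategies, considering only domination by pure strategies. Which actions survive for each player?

Survivors P1:{A,D} P2:{P,Q}

P1 drop B (A beats it: P:10>3 Q:6>0 R:8>1 S:8>3 T:7>1)
P1 drop C (A beats it: P:10>7 Q:6>3 R:8>7 S:8>5 T:7>4)
P1 drop E (A beats it: P:10>7 Q:6>4 R:8>5 S:8>6 T:7>5)
P2 drop R (Q beats it: A:7>6 D:12>9)
P2 drop S (Q beats it: A:7>4 D:12>3)
P2 drop T (Q beats it: A:7>1 D:12>8)
P1→{A,D} P2→{P,Q}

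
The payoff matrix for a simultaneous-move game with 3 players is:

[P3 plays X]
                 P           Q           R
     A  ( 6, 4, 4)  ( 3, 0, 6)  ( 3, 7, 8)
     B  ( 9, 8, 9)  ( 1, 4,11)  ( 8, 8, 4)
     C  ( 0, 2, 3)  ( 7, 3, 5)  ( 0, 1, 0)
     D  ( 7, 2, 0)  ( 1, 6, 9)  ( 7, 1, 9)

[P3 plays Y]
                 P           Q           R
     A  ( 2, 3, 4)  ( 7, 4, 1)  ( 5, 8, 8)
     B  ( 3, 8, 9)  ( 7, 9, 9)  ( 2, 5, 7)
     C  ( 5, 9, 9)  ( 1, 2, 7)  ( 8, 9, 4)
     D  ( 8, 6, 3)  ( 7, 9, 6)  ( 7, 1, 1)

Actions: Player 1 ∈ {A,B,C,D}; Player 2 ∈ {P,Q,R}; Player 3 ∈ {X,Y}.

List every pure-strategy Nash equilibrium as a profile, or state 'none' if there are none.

(A,P,X): not NE [P1→B gives 9>6; P2→R gives 7>4]
(A,P,Y): not NE [P1→D gives 8>2; P2→R gives 8>3]
(A,Q,X): not NE [P1→C gives 7>3; P2→R gives 7>0]
(A,Q,Y): not NE [P2→R gives 8>4; P3→X gives 6>1]
(A,R,X): not NE [P1→B gives 8>3]
(A,R,Y): not NE [P1→C gives 8>5]
(B,P,X): NE
(B,P,Y): not NE [P1→D gives 8>3; P2→Q gives 9>8]
(B,Q,X): not NE [P1→C gives 7>1; P2→R gives 8>4]
(B,Q,Y): not NE [P3→X gives 11>9]
(B,R,X): not NE [P3→Y gives 7>4]
(B,R,Y): not NE [P1→C gives 8>2; P2→Q gives 9>5]
(C,P,X): not NE [P1→B gives 9>0; P2→Q gives 3>2; P3→Y gives 9>3]
(C,P,Y): not NE [P1→D gives 8>5]
(C,Q,X): not NE [P3→Y gives 7>5]
(C,Q,Y): not NE [P1→D gives 7>1; P2→R gives 9>2]
(C,R,X): not NE [P1→B gives 8>0; P2→Q gives 3>1; P3→Y gives 4>0]
(C,R,Y): NE
(D,P,X): not NE [P1→B gives 9>7; P2→Q gives 6>2; P3→Y gives 3>0]
(D,P,Y): not NE [P2→Q gives 9>6]
(D,Q,X): not NE [P1→C gives 7>1]
(D,Q,Y): not NE [P3→X gives 9>6]
(D,R,X): not NE [P1→B gives 8>7; P2→Q gives 6>1]
(D,R,Y): not NE [P1→C gives 8>7; P2→Q gives 9>1; P3→X gives 9>1]

Nash profiles: (B,P,X), (C,R,Y)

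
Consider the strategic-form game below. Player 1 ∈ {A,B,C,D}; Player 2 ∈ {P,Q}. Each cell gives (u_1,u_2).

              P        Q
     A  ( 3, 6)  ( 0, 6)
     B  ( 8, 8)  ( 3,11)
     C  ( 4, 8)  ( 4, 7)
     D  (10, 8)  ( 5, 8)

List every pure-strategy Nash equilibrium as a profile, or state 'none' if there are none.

(A,P): not NE [P1→D gives 10>3]
(A,Q): not NE [P1→D gives 5>0]
(B,P): not NE [P1→D gives 10>8; P2→Q gives 11>8]
(B,Q): not NE [P1→D gives 5>3]
(C,P): not NE [P1→D gives 10>4]
(C,Q): not NE [P1→D gives 5>4; P2→P gives 8>7]
(D,P): NE
(D,Q): NE

NE set: (D,P), (D,Q)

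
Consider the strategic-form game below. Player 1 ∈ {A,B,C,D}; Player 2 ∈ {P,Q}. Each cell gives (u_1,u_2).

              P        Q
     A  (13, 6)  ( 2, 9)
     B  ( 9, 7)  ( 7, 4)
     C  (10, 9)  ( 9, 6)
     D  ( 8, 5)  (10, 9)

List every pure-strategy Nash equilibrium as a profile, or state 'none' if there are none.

(A,P): not NE [P2→Q gives 9>6]
(A,Q): not NE [P1→D gives 10>2]
(B,P): not NE [P1→A gives 13>9]
(B,Q): not NE [P1→D gives 10>7; P2→P gives 7>4]
(C,P): not NE [P1→A gives 13>10]
(C,Q): not NE [P1→D gives 10>9; P2→P gives 9>6]
(D,P): not NE [P1→A gives 13>8; P2→Q gives 9>5]
(D,Q): NE

PSNE = {(D,Q)}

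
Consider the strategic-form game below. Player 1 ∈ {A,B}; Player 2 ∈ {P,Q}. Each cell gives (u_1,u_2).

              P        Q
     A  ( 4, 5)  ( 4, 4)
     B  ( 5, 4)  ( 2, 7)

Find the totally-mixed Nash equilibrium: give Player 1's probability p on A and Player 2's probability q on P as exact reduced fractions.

P1 indiff ⇒ q·4+(1-q)·4 = q·5+(1-q)·2 ⇒ q(-1) = (1-q)(-2) ⇒ q = 2/3
P2 indiff ⇒ p·5+(1-p)·4 = p·4+(1-p)·7 ⇒ p(1) = (1-p)(3) ⇒ p = 3/4

(p,q) = (3/4, 2/3)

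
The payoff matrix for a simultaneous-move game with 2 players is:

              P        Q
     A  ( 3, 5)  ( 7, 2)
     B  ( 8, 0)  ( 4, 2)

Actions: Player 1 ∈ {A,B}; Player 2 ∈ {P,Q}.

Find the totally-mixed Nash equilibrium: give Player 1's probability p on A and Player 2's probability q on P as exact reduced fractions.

P1 mixes 2/5 on A; P2 mixes 3/8 on P

P1 indiff ⇒ q·3+(1-q)·7 = q·8+(1-q)·4 ⇒ q(-5) = (1-q)(-3) ⇒ q = 3/8
P2 indiff ⇒ p·5+(1-p)·0 = p·2+(1-p)·2 ⇒ p(3) = (1-p)(2) ⇒ p = 2/5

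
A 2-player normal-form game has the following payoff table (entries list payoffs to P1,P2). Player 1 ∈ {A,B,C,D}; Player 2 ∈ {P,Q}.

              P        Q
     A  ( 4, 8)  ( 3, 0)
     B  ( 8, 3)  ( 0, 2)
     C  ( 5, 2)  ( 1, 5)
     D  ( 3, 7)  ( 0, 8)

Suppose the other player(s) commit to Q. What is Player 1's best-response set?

argmax u_1 = {A}

u_1(A vs Q) = 3
u_1(B vs Q) = 0
u_1(C vs Q) = 1
u_1(D vs Q) = 0
max payoff 3 at {A}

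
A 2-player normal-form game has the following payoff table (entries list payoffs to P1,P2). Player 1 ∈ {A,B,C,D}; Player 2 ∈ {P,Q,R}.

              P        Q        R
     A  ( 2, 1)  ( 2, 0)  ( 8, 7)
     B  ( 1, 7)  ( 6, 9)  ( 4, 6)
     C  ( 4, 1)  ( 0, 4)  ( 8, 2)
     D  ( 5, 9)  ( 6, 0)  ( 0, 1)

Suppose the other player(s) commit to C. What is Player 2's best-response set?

u_2(P vs C) = 1
u_2(Q vs C) = 4
u_2(R vs C) = 2
max payoff 4 at {Q}

argmax u_2 = {Q}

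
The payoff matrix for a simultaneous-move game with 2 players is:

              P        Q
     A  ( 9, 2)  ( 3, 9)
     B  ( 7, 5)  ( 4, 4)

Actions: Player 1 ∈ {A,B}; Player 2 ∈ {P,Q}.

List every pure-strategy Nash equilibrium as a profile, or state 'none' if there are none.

(A,P): not NE [P2→Q gives 9>2]
(A,Q): not NE [P1→B gives 4>3]
(B,P): not NE [P1→A gives 9>7]
(B,Q): not NE [P2→P gives 5>4]

No pure NE.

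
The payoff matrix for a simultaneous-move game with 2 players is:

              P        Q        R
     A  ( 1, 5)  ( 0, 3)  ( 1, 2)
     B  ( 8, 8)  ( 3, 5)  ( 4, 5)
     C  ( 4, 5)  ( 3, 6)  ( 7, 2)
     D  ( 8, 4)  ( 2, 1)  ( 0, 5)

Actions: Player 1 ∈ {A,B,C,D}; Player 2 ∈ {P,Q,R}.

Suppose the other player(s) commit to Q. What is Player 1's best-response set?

u_1(A vs Q) = 0
u_1(B vs Q) = 3
u_1(C vs Q) = 3
u_1(D vs Q) = 2
max payoff 3 at {B,C}

BR_1 = {B,C}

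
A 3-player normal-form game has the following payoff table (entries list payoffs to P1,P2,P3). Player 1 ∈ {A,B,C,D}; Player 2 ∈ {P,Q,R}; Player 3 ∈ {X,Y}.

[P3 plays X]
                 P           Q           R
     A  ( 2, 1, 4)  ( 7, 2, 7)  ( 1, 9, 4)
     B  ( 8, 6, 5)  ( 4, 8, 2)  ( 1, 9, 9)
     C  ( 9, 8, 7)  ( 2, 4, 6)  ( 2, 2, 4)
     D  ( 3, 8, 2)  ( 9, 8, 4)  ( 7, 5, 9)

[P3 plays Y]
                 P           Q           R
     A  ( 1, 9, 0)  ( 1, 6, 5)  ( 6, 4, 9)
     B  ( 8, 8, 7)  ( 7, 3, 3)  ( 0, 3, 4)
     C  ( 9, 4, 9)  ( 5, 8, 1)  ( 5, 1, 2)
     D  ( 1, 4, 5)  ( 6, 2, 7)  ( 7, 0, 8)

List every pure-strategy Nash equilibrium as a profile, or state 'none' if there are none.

No pure NE.

(A,P,X): not NE [P1→C gives 9>2; P2→R gives 9>1]
(A,P,Y): not NE [P1→C gives 9>1; P3→X gives 4>0]
(A,Q,X): not NE [P1→D gives 9>7; P2→R gives 9>2]
(A,Q,Y): not NE [P1→B gives 7>1; P2→P gives 9>6; P3→X gives 7>5]
(A,R,X): not NE [P1→D gives 7>1; P3→Y gives 9>4]
(A,R,Y): not NE [P1→D gives 7>6; P2→P gives 9>4]
(B,P,X): not NE [P1→C gives 9>8; P2→R gives 9>6; P3→Y gives 7>5]
(B,P,Y): not NE [P1→C gives 9>8]
(B,Q,X): not NE [P1→D gives 9>4; P2→R gives 9>8; P3→Y gives 3>2]
(B,Q,Y): not NE [P2→P gives 8>3]
(B,R,X): not NE [P1→D gives 7>1]
(B,R,Y): not NE [P1→D gives 7>0; P2→P gives 8>3; P3→X gives 9>4]
(C,P,X): not NE [P3→Y gives 9>7]
(C,P,Y): not NE [P2→Q gives 8>4]
(C,Q,X): not NE [P1→D gives 9>2; P2→P gives 8>4]
(C,Q,Y): not NE [P1→B gives 7>5; P3→X gives 6>1]
(C,R,X): not NE [P1→D gives 7>2; P2→P gives 8>2]
(C,R,Y): not NE [P1→D gives 7>5; P2→Q gives 8>1; P3→X gives 4>2]
(D,P,X): not NE [P1→C gives 9>3; P3→Y gives 5>2]
(D,P,Y): not NE [P1→C gives 9>1]
(D,Q,X): not NE [P3→Y gives 7>4]
(D,Q,Y): not NE [P1→B gives 7>6; P2→P gives 4>2]
(D,R,X): not NE [P2→Q gives 8>5]
(D,R,Y): not NE [P2→P gives 4>0; P3→X gives 9>8]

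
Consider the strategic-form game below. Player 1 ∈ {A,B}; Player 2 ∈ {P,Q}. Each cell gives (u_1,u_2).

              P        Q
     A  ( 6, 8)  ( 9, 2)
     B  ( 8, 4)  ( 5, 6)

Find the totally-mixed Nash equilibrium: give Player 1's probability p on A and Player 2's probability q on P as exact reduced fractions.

P1 indiff ⇒ q·6+(1-q)·9 = q·8+(1-q)·5 ⇒ q(-2) = (1-q)(-4) ⇒ q = 2/3
P2 indiff ⇒ p·8+(1-p)·4 = p·2+(1-p)·6 ⇒ p(6) = (1-p)(2) ⇒ p = 1/4

(p,q) = (1/4, 2/3)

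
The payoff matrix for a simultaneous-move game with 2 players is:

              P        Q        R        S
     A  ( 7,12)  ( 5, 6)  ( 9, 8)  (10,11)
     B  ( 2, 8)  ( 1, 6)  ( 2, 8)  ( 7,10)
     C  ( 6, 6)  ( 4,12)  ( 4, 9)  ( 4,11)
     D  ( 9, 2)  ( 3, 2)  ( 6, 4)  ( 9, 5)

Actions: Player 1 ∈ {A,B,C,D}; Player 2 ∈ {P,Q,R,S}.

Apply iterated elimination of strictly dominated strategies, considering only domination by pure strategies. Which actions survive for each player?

P1 drop B (A beats it: P:7>2 Q:5>1 R:9>2 S:10>7)
P1 drop C (A beats it: P:7>6 Q:5>4 R:9>4 S:10>4)
P2 drop Q (R beats it: A:8>6 D:4>2)
P2 drop R (S beats it: A:11>8 D:5>4)
P1→{A,D} P2→{P,S}

Survivors P1:{A,D} P2:{P,S}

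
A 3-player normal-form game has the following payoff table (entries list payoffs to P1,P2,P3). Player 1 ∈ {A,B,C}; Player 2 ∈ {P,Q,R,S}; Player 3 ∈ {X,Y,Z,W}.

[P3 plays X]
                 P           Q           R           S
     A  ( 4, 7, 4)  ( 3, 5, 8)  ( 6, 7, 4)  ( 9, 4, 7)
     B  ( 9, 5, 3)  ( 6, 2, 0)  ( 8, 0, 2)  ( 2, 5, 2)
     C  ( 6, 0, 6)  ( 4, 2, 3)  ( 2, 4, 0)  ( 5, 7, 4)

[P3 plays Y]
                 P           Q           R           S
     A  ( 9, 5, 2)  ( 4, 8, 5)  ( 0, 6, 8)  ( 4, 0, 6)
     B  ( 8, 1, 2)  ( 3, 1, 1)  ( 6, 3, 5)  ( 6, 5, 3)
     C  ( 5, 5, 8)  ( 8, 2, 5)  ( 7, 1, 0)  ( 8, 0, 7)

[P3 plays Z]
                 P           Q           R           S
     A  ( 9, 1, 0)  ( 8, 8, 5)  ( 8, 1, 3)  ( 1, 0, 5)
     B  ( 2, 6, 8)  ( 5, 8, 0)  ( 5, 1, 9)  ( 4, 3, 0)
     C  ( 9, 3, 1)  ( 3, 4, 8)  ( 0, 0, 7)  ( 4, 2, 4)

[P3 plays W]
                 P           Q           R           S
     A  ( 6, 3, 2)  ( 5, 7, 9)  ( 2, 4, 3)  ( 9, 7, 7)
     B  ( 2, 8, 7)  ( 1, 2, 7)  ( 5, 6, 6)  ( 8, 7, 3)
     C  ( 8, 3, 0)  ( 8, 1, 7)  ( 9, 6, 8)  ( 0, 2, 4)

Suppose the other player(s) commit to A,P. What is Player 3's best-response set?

u_3(X vs A,P) = 4
u_3(Y vs A,P) = 2
u_3(Z vs A,P) = 0
u_3(W vs A,P) = 2
max payoff 4 at {X}

BR_3 = {X}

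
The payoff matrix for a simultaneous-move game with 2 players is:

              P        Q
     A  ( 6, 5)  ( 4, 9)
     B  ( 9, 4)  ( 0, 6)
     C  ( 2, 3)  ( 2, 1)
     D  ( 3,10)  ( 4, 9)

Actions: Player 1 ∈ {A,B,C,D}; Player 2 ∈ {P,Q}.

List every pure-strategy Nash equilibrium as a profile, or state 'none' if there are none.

Nash profiles: (A,Q)

(A,P): not NE [P1→B gives 9>6; P2→Q gives 9>5]
(A,Q): NE
(B,P): not NE [P2→Q gives 6>4]
(B,Q): not NE [P1→D gives 4>0]
(C,P): not NE [P1→B gives 9>2]
(C,Q): not NE [P1→D gives 4>2; P2→P gives 3>1]
(D,P): not NE [P1→B gives 9>3]
(D,Q): not NE [P2→P gives 10>9]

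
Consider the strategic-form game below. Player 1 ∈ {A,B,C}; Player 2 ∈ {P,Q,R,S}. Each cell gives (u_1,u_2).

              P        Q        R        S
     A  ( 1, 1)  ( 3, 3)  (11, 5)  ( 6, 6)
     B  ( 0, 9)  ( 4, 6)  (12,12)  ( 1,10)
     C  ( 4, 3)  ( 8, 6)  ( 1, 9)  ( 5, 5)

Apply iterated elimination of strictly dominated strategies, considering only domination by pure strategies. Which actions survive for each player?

P2 drop P (R beats it: A:5>1 B:12>9 C:9>3)
P2 drop Q (R beats it: A:5>3 B:12>6 C:9>6)
P1 drop C (A beats it: R:11>1 S:6>5)
P1→{A,B} P2→{R,S}

IESDS → P1:{A,B} P2:{R,S}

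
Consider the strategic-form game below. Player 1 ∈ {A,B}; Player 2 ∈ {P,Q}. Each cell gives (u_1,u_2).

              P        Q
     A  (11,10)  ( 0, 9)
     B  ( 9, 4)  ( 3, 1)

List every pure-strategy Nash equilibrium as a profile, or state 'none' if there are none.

NE set: (A,P)

(A,P): NE
(A,Q): not NE [P1→B gives 3>0; P2→P gives 10>9]
(B,P): not NE [P1→A gives 11>9]
(B,Q): not NE [P2→P gives 4>1]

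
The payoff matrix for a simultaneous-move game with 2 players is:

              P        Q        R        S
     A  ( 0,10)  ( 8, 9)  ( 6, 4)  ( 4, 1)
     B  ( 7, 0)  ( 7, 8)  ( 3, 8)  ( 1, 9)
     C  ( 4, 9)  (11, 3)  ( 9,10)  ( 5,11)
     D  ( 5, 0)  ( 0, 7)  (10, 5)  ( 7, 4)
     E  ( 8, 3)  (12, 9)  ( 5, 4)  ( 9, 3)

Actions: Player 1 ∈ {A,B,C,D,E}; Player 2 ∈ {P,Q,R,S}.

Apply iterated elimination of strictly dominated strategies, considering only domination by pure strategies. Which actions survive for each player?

IESDS → P1:{C,D,E} P2:{Q,R,S}

P1 drop A (C beats it: P:4>0 Q:11>8 R:9>6 S:5>4)
P1 drop B (E beats it: P:8>7 Q:12>7 R:5>3 S:9>1)
P2 drop P (R beats it: C:10>9 D:5>0 E:4>3)
P1→{C,D,E} P2→{Q,R,S}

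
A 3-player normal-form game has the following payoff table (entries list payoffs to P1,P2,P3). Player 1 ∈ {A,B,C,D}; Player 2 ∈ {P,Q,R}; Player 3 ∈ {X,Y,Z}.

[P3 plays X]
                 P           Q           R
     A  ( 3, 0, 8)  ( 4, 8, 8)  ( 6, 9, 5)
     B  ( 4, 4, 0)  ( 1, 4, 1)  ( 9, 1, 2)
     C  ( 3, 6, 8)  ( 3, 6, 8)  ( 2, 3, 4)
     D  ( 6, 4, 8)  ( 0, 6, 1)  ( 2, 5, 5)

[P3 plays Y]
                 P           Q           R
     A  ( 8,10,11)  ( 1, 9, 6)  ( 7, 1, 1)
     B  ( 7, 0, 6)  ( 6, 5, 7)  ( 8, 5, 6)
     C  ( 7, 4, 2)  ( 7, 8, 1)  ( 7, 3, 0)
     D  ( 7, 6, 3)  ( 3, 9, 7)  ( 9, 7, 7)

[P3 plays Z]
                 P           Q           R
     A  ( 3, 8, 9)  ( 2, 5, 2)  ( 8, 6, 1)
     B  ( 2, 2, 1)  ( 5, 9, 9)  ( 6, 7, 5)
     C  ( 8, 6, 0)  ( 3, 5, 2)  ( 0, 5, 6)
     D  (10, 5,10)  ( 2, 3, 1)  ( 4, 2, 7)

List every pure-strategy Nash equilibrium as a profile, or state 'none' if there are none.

Nash profiles: (A,P,Y), (B,Q,Z), (D,P,Z)

(A,P,X): not NE [P1→D gives 6>3; P2→R gives 9>0; P3→Y gives 11>8]
(A,P,Y): NE
(A,P,Z): not NE [P1→D gives 10>3; P3→Y gives 11>9]
(A,Q,X): not NE [P2→R gives 9>8]
(A,Q,Y): not NE [P1→C gives 7>1; P2→P gives 10>9; P3→X gives 8>6]
(A,Q,Z): not NE [P1→B gives 5>2; P2→P gives 8>5; P3→X gives 8>2]
(A,R,X): not NE [P1→B gives 9>6]
(A,R,Y): not NE [P1→D gives 9>7; P2→P gives 10>1; P3→X gives 5>1]
(A,R,Z): not NE [P2→P gives 8>6; P3→X gives 5>1]
(B,P,X): not NE [P1→D gives 6>4; P3→Y gives 6>0]
(B,P,Y): not NE [P1→A gives 8>7; P2→R gives 5>0]
(B,P,Z): not NE [P1→D gives 10>2; P2→Q gives 9>2; P3→Y gives 6>1]
(B,Q,X): not NE [P1→A gives 4>1; P3→Z gives 9>1]
(B,Q,Y): not NE [P1→C gives 7>6; P3→Z gives 9>7]
(B,Q,Z): NE
(B,R,X): not NE [P2→Q gives 4>1; P3→Y gives 6>2]
(B,R,Y): not NE [P1→D gives 9>8]
(B,R,Z): not NE [P1→A gives 8>6; P2→Q gives 9>7; P3→Y gives 6>5]
(C,P,X): not NE [P1→D gives 6>3]
(C,P,Y): not NE [P1→A gives 8>7; P2→Q gives 8>4; P3→X gives 8>2]
(C,P,Z): not NE [P1→D gives 10>8; P3→X gives 8>0]
(C,Q,X): not NE [P1→A gives 4>3]
(C,Q,Y): not NE [P3→X gives 8>1]
(C,Q,Z): not NE [P1→B gives 5>3; P2→P gives 6>5; P3→X gives 8>2]
(C,R,X): not NE [P1→B gives 9>2; P2→Q gives 6>3; P3→Z gives 6>4]
(C,R,Y): not NE [P1→D gives 9>7; P2→Q gives 8>3; P3→Z gives 6>0]
(C,R,Z): not NE [P1→A gives 8>0; P2→P gives 6>5]
(D,P,X): not NE [P2→Q gives 6>4; P3→Z gives 10>8]
(D,P,Y): not NE [P1→A gives 8>7; P2→Q gives 9>6; P3→Z gives 10>3]
(D,P,Z): NE
(D,Q,X): not NE [P1→A gives 4>0; P3→Y gives 7>1]
(D,Q,Y): not NE [P1→C gives 7>3]
(D,Q,Z): not NE [P1→B gives 5>2; P2→P gives 5>3; P3→Y gives 7>1]
(D,R,X): not NE [P1→B gives 9>2; P2→Q gives 6>5; P3→Z gives 7>5]
(D,R,Y): not NE [P2→Q gives 9>7]
(D,R,Z): not NE [P1→A gives 8>4; P2→P gives 5>2]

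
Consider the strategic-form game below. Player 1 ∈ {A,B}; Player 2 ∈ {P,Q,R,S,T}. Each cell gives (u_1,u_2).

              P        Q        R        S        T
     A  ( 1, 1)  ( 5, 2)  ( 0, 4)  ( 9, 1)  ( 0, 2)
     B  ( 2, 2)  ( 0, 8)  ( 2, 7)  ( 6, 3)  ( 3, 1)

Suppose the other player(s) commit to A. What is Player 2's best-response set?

u_2(P vs A) = 1
u_2(Q vs A) = 2
u_2(R vs A) = 4
u_2(S vs A) = 1
u_2(T vs A) = 2
max payoff 4 at {R}

P2 best: {R}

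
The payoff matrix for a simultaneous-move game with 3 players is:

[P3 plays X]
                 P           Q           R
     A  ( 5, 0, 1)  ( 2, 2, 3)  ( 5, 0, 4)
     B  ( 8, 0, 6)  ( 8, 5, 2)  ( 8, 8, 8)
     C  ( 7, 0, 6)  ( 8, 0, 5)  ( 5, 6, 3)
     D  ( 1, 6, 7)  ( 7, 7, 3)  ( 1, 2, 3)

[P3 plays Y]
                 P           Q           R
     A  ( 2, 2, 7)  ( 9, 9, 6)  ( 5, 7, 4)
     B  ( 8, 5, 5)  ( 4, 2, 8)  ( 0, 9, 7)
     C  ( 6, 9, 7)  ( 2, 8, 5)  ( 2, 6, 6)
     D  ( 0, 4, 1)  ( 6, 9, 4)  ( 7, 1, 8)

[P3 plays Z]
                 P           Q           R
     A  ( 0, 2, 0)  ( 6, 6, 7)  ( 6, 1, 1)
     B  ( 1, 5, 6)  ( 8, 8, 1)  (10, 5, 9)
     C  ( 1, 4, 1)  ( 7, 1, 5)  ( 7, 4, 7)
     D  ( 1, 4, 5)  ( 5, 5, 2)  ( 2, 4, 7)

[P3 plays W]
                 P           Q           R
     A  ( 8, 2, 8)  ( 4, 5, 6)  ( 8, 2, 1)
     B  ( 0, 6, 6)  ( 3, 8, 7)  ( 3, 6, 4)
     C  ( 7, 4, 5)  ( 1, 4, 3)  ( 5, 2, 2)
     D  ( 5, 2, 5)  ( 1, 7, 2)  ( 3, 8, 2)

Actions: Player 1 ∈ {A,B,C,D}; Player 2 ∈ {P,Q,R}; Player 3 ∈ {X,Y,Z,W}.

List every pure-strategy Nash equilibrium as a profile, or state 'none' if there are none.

No pure NE.

(A,P,X): not NE [P1→B gives 8>5; P2→Q gives 2>0; P3→W gives 8>1]
(A,P,Y): not NE [P1→B gives 8>2; P2→Q gives 9>2; P3→W gives 8>7]
(A,P,Z): not NE [P1→D gives 1>0; P2→Q gives 6>2; P3→W gives 8>0]
(A,P,W): not NE [P2→Q gives 5>2]
(A,Q,X): not NE [P1→C gives 8>2; P3→Z gives 7>3]
(A,Q,Y): not NE [P3→Z gives 7>6]
(A,Q,Z): not NE [P1→B gives 8>6]
(A,Q,W): not NE [P3→Z gives 7>6]
(A,R,X): not NE [P1→B gives 8>5; P2→Q gives 2>0]
(A,R,Y): not NE [P1→D gives 7>5; P2→Q gives 9>7]
(A,R,Z): not NE [P1→B gives 10>6; P2→Q gives 6>1; P3→Y gives 4>1]
(A,R,W): not NE [P2→Q gives 5>2; P3→Y gives 4>1]
(B,P,X): not NE [P2→R gives 8>0]
(B,P,Y): not NE [P2→R gives 9>5; P3→W gives 6>5]
(B,P,Z): not NE [P2→Q gives 8>5]
(B,P,W): not NE [P1→A gives 8>0; P2→Q gives 8>6]
(B,Q,X): not NE [P2→R gives 8>5; P3→Y gives 8>2]
(B,Q,Y): not NE [P1→A gives 9>4; P2→R gives 9>2]
(B,Q,Z): not NE [P3→Y gives 8>1]
(B,Q,W): not NE [P1→A gives 4>3; P3→Y gives 8>7]
(B,R,X): not NE [P3→Z gives 9>8]
(B,R,Y): not NE [P1→D gives 7>0; P3→Z gives 9>7]
(B,R,Z): not NE [P2→Q gives 8>5]
(B,R,W): not NE [P1→A gives 8>3; P2→Q gives 8>6; P3→Z gives 9>4]
(C,P,X): not NE [P1→B gives 8>7; P2→R gives 6>0; P3→Y gives 7>6]
(C,P,Y): not NE [P1→B gives 8>6]
(C,P,Z): not NE [P3→Y gives 7>1]
(C,P,W): not NE [P1→A gives 8>7; P3→Y gives 7>5]
(C,Q,X): not NE [P2→R gives 6>0]
(C,Q,Y): not NE [P1→A gives 9>2; P2→P gives 9>8]
(C,Q,Z): not NE [P1→B gives 8>7; P2→R gives 4>1]
(C,Q,W): not NE [P1→A gives 4>1; P3→Z gives 5>3]
(C,R,X): not NE [P1→B gives 8>5; P3→Z gives 7>3]
(C,R,Y): not NE [P1→D gives 7>2; P2→P gives 9>6; P3→Z gives 7>6]
(C,R,Z): not NE [P1→B gives 10>7]
(C,R,W): not NE [P1→A gives 8>5; P2→Q gives 4>2; P3→Z gives 7>2]
(D,P,X): not NE [P1→B gives 8>1; P2→Q gives 7>6]
(D,P,Y): not NE [P1→B gives 8>0; P2→Q gives 9>4; P3→X gives 7>1]
(D,P,Z): not NE [P2→Q gives 5>4; P3→X gives 7>5]
(D,P,W): not NE [P1→A gives 8>5; P2→R gives 8>2; P3→X gives 7>5]
(D,Q,X): not NE [P1→C gives 8>7; P3→Y gives 4>3]
(D,Q,Y): not NE [P1→A gives 9>6]
(D,Q,Z): not NE [P1→B gives 8>5; P3→Y gives 4>2]
(D,Q,W): not NE [P1→A gives 4>1; P2→R gives 8>7; P3→Y gives 4>2]
(D,R,X): not NE [P1→B gives 8>1; P2→Q gives 7>2; P3→Y gives 8>3]
(D,R,Y): not NE [P2→Q gives 9>1]
(D,R,Z): not NE [P1→B gives 10>2; P2→Q gives 5>4; P3→Y gives 8>7]
(D,R,W): not NE [P1→A gives 8>3; P3→Y gives 8>2]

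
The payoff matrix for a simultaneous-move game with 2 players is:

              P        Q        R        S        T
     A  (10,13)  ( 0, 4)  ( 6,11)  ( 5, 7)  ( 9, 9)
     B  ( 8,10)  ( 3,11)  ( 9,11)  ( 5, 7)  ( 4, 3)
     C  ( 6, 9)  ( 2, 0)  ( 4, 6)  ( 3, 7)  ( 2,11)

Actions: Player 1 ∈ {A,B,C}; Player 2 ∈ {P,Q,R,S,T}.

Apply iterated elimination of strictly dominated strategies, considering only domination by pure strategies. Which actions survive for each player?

P1 drop C (B beats it: P:8>6 Q:3>2 R:9>4 S:5>3 T:4>2)
P2 drop S (P beats it: A:13>7 B:10>7)
P2 drop T (P beats it: A:13>9 B:10>3)
P1→{A,B} P2→{P,Q,R}

Survivors P1:{A,B} P2:{P,Q,R}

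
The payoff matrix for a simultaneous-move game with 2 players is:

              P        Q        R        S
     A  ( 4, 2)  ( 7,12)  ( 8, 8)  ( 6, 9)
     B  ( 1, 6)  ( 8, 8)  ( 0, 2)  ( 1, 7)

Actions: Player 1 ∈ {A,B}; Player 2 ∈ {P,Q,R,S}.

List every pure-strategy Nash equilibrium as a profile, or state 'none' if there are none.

PSNE = {(B,Q)}

(A,P): not NE [P2→Q gives 12>2]
(A,Q): not NE [P1→B gives 8>7]
(A,R): not NE [P2→Q gives 12>8]
(A,S): not NE [P2→Q gives 12>9]
(B,P): not NE [P1→A gives 4>1; P2→Q gives 8>6]
(B,Q): NE
(B,R): not NE [P1→A gives 8>0; P2→Q gives 8>2]
(B,S): not NE [P1→A gives 6>1; P2→Q gives 8>7]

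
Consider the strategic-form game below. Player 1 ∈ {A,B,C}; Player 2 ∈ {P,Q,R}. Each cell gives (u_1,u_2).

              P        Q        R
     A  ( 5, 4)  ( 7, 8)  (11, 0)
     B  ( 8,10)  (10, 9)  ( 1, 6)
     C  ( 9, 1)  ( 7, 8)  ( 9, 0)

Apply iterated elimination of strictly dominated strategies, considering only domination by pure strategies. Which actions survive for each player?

Survivors P1:{B,C} P2:{P,Q}

P2 drop R (P beats it: A:4>0 B:10>6 C:1>0)
P1 drop A (B beats it: P:8>5 Q:10>7)
P1→{B,C} P2→{P,Q}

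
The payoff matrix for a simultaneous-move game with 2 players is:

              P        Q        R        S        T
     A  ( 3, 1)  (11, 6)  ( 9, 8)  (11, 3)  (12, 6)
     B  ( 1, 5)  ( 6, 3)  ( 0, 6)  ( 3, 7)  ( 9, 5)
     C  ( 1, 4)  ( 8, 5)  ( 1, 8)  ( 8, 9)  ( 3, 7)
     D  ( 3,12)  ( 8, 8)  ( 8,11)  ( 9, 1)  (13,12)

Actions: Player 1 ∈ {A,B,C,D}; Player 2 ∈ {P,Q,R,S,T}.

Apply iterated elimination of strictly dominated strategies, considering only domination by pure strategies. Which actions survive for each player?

P1 drop B (A beats it: P:3>1 Q:11>6 R:9>0 S:11>3 T:12>9)
P1 drop C (A beats it: P:3>1 Q:11>8 R:9>1 S:11>8 T:12>3)
P2 drop Q (R beats it: A:8>6 D:11>8)
P2 drop S (R beats it: A:8>3 D:11>1)
P1→{A,D} P2→{P,R,T}

Survivors P1:{A,D} P2:{P,R,T}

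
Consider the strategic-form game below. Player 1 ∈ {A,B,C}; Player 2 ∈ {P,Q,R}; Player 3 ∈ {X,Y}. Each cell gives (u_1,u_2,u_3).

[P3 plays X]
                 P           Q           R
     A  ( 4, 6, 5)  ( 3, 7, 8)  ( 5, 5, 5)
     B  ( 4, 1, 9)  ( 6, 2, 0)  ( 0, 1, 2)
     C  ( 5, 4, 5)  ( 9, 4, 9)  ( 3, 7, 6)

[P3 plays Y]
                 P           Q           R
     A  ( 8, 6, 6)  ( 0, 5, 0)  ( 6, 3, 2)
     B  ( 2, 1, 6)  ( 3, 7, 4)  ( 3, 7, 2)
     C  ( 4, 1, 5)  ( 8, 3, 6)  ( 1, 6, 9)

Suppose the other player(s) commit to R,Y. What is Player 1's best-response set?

u_1(A vs R,Y) = 6
u_1(B vs R,Y) = 3
u_1(C vs R,Y) = 1
max payoff 6 at {A}

BR_1 = {A}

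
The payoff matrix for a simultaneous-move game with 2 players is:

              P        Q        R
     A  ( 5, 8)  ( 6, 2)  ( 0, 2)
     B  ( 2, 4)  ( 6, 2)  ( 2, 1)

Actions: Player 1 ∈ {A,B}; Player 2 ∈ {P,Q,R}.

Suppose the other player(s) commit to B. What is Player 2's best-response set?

P2 best: {P}

u_2(P vs B) = 4
u_2(Q vs B) = 2
u_2(R vs B) = 1
max payoff 4 at {P}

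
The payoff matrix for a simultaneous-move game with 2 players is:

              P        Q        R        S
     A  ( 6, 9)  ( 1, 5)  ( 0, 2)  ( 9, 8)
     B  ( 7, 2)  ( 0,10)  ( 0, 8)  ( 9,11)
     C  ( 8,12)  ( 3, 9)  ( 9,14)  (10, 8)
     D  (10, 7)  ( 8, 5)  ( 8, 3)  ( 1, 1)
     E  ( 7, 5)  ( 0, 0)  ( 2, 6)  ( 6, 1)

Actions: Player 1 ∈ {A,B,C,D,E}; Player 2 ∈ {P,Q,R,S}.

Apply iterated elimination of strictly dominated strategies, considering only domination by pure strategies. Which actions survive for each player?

P1 drop A (C beats it: P:8>6 Q:3>1 R:9>0 S:10>9)
P1 drop B (C beats it: P:8>7 Q:3>0 R:9>0 S:10>9)
P1 drop E (C beats it: P:8>7 Q:3>0 R:9>2 S:10>6)
P2 drop Q (P beats it: C:12>9 D:7>5)
P2 drop S (P beats it: C:12>8 D:7>1)
P1→{C,D} P2→{P,R}

Remaining: P1:{C,D} P2:{P,R}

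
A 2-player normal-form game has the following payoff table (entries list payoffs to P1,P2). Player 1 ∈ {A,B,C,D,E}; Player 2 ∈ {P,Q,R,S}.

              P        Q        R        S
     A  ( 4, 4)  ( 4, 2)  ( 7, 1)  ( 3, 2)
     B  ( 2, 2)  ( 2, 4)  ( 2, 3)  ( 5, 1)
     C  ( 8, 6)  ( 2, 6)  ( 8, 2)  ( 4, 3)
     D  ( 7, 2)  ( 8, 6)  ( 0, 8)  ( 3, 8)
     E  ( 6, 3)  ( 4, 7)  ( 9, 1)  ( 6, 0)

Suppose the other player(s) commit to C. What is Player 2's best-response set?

P2 best: {P,Q}

u_2(P vs C) = 6
u_2(Q vs C) = 6
u_2(R vs C) = 2
u_2(S vs C) = 3
max payoff 6 at {P,Q}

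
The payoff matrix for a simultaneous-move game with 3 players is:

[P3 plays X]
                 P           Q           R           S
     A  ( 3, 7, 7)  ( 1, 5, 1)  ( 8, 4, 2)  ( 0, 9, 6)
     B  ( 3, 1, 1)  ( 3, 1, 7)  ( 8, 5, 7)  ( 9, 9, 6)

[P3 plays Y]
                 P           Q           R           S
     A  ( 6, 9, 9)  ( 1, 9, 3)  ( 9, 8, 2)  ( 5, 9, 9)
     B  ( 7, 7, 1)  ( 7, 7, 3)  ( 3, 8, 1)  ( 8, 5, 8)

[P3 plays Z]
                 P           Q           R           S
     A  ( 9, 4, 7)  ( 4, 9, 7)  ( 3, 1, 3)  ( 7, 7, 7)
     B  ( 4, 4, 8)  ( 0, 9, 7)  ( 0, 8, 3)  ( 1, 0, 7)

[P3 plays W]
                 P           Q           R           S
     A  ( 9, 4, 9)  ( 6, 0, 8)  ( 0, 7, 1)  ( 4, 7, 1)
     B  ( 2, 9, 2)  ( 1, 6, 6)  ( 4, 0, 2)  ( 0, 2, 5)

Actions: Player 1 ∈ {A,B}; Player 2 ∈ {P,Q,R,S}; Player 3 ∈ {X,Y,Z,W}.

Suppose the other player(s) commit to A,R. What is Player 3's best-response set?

BR_3 = {Z}

u_3(X vs A,R) = 2
u_3(Y vs A,R) = 2
u_3(Z vs A,R) = 3
u_3(W vs A,R) = 1
max payoff 3 at {Z}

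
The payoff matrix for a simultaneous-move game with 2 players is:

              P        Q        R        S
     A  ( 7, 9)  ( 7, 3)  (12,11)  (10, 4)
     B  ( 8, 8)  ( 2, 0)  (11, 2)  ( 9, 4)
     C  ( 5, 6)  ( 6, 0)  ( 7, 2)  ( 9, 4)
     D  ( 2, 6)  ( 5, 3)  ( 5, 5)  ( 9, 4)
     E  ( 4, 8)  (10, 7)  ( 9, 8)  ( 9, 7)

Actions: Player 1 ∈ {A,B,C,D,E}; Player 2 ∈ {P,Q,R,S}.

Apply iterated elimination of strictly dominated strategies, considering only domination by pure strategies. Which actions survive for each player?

P1 drop C (A beats it: P:7>5 Q:7>6 R:12>7 S:10>9)
P1 drop D (A beats it: P:7>2 Q:7>5 R:12>5 S:10>9)
P2 drop Q (P beats it: A:9>3 B:8>0 E:8>7)
P1 drop E (A beats it: P:7>4 R:12>9 S:10>9)
P2 drop S (P beats it: A:9>4 B:8>4)
P1→{A,B} P2→{P,R}

Remaining: P1:{A,B} P2:{P,R}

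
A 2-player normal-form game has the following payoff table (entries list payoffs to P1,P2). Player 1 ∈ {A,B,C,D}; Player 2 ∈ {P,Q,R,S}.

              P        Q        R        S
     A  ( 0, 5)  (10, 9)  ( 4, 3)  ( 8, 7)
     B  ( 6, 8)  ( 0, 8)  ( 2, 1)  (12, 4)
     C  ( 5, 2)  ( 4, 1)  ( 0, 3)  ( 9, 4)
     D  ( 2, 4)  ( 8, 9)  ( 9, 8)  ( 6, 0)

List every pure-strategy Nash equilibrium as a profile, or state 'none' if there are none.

NE set: (A,Q), (B,P)

(A,P): not NE [P1→B gives 6>0; P2→Q gives 9>5]
(A,Q): NE
(A,R): not NE [P1→D gives 9>4; P2→Q gives 9>3]
(A,S): not NE [P1→B gives 12>8; P2→Q gives 9>7]
(B,P): NE
(B,Q): not NE [P1→A gives 10>0]
(B,R): not NE [P1→D gives 9>2; P2→Q gives 8>1]
(B,S): not NE [P2→Q gives 8>4]
(C,P): not NE [P1→B gives 6>5; P2→S gives 4>2]
(C,Q): not NE [P1→A gives 10>4; P2→S gives 4>1]
(C,R): not NE [P1→D gives 9>0; P2→S gives 4>3]
(C,S): not NE [P1→B gives 12>9]
(D,P): not NE [P1→B gives 6>2; P2→Q gives 9>4]
(D,Q): not NE [P1→A gives 10>8]
(D,R): not NE [P2→Q gives 9>8]
(D,S): not NE [P1→B gives 12>6; P2→Q gives 9>0]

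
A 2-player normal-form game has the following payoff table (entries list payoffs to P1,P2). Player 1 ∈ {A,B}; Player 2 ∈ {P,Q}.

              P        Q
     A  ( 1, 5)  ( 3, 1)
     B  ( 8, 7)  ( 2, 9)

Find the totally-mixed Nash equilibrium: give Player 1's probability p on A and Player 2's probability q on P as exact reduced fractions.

P1 indiff ⇒ q·1+(1-q)·3 = q·8+(1-q)·2 ⇒ q(-7) = (1-q)(-1) ⇒ q = 1/8
P2 indiff ⇒ p·5+(1-p)·7 = p·1+(1-p)·9 ⇒ p(4) = (1-p)(2) ⇒ p = 1/3

p=1/3, q=1/8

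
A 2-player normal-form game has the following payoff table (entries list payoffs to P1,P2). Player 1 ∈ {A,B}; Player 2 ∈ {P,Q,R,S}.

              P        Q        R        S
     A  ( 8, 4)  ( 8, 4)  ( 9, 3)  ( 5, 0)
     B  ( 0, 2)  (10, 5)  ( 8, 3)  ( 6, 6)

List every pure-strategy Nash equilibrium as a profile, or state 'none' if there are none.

(A,P): NE
(A,Q): not NE [P1→B gives 10>8]
(A,R): not NE [P2→Q gives 4>3]
(A,S): not NE [P1→B gives 6>5; P2→Q gives 4>0]
(B,P): not NE [P1→A gives 8>0; P2→S gives 6>2]
(B,Q): not NE [P2→S gives 6>5]
(B,R): not NE [P1→A gives 9>8; P2→S gives 6>3]
(B,S): NE

NE set: (A,P), (B,S)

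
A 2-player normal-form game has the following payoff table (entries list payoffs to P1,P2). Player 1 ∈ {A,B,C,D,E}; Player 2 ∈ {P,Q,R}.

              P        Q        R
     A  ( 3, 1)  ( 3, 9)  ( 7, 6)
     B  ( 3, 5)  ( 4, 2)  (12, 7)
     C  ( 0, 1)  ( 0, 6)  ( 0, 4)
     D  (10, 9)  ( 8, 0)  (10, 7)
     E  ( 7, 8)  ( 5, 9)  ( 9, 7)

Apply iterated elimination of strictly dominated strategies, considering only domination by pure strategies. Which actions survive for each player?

P1 drop A (D beats it: P:10>3 Q:8>3 R:10>7)
P1 drop C (B beats it: P:3>0 Q:4>0 R:12>0)
P1 drop E (D beats it: P:10>7 Q:8>5 R:10>9)
P2 drop Q (P beats it: B:5>2 D:9>0)
P1→{B,D} P2→{P,R}

Remaining: P1:{B,D} P2:{P,R}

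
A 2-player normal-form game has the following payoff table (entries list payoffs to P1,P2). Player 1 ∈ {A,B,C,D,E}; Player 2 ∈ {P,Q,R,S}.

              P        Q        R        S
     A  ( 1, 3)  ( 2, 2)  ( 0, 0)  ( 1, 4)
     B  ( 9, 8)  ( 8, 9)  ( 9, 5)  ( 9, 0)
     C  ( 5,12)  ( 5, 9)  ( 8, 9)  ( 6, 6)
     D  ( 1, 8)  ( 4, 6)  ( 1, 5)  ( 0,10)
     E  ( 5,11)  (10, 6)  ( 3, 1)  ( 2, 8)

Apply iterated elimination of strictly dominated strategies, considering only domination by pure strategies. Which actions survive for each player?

Remaining: P1:{B,E} P2:{P,Q}

P1 drop A (B beats it: P:9>1 Q:8>2 R:9>0 S:9>1)
P1 drop C (B beats it: P:9>5 Q:8>5 R:9>8 S:9>6)
P1 drop D (B beats it: P:9>1 Q:8>4 R:9>1 S:9>0)
P2 drop R (P beats it: B:8>5 E:11>1)
P2 drop S (P beats it: B:8>0 E:11>8)
P1→{B,E} P2→{P,Q}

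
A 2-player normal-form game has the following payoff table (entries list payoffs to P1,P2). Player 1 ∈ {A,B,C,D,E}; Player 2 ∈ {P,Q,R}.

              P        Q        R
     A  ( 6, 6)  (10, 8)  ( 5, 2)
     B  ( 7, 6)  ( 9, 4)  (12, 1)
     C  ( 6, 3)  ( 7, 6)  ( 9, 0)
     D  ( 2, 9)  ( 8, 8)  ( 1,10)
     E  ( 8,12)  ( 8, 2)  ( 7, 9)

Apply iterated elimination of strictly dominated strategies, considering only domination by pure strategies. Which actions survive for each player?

Survivors P1:{A,B,E} P2:{P,Q}

P1 drop C (B beats it: P:7>6 Q:9>7 R:12>9)
P1 drop D (A beats it: P:6>2 Q:10>8 R:5>1)
P2 drop R (P beats it: A:6>2 B:6>1 E:12>9)
P1→{A,B,E} P2→{P,Q}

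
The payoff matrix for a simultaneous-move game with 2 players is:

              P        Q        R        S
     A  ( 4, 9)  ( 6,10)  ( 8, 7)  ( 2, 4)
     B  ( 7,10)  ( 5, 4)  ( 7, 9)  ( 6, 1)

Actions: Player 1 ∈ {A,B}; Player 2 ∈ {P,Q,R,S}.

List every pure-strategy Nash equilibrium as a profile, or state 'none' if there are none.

(A,P): not NE [P1→B gives 7>4; P2→Q gives 10>9]
(A,Q): NE
(A,R): not NE [P2→Q gives 10>7]
(A,S): not NE [P1→B gives 6>2; P2→Q gives 10>4]
(B,P): NE
(B,Q): not NE [P1→A gives 6>5; P2→P gives 10>4]
(B,R): not NE [P1→A gives 8>7; P2→P gives 10>9]
(B,S): not NE [P2→P gives 10>1]

PSNE = {(A,Q), (B,P)}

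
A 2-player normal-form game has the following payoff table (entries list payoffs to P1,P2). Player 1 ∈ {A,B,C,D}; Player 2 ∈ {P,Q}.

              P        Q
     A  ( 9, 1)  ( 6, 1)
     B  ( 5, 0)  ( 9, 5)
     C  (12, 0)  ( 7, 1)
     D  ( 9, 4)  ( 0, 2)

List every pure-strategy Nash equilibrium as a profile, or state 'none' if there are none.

PSNE = {(B,Q)}

(A,P): not NE [P1→C gives 12>9]
(A,Q): not NE [P1→B gives 9>6]
(B,P): not NE [P1→C gives 12>5; P2→Q gives 5>0]
(B,Q): NE
(C,P): not NE [P2→Q gives 1>0]
(C,Q): not NE [P1→B gives 9>7]
(D,P): not NE [P1→C gives 12>9]
(D,Q): not NE [P1→B gives 9>0; P2→P gives 4>2]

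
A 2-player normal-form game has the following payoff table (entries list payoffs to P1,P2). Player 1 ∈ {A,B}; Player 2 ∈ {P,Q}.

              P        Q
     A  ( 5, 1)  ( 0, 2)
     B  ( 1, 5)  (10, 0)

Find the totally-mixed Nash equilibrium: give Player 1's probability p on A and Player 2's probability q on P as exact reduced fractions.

P1 indiff ⇒ q·5+(1-q)·0 = q·1+(1-q)·10 ⇒ q(4) = (1-q)(10) ⇒ q = 5/7
P2 indiff ⇒ p·1+(1-p)·5 = p·2+(1-p)·0 ⇒ p(-1) = (1-p)(-5) ⇒ p = 5/6

(p,q) = (5/6, 5/7)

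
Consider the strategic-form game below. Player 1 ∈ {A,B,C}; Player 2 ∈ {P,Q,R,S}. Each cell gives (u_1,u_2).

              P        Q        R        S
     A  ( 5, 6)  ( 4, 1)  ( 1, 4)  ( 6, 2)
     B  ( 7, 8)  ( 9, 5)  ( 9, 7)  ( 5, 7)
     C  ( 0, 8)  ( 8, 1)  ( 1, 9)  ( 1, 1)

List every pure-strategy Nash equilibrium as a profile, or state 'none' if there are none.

(A,P): not NE [P1→B gives 7>5]
(A,Q): not NE [P1→B gives 9>4; P2→P gives 6>1]
(A,R): not NE [P1→B gives 9>1; P2→P gives 6>4]
(A,S): not NE [P2→P gives 6>2]
(B,P): NE
(B,Q): not NE [P2→P gives 8>5]
(B,R): not NE [P2→P gives 8>7]
(B,S): not NE [P1→A gives 6>5; P2→P gives 8>7]
(C,P): not NE [P1→B gives 7>0; P2→R gives 9>8]
(C,Q): not NE [P1→B gives 9>8; P2→R gives 9>1]
(C,R): not NE [P1→B gives 9>1]
(C,S): not NE [P1→A gives 6>1; P2→R gives 9>1]

NE set: (B,P)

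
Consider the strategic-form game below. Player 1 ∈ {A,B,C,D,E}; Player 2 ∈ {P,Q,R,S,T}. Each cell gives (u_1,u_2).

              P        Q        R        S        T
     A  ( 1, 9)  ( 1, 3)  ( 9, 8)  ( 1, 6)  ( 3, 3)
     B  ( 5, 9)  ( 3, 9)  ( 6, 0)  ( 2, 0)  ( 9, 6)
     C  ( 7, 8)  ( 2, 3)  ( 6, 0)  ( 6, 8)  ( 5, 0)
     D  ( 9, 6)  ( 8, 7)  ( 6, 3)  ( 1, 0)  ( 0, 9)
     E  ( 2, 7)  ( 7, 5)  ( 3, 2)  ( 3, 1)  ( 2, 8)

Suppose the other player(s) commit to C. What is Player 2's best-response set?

BR_2 = {P,S}

u_2(P vs C) = 8
u_2(Q vs C) = 3
u_2(R vs C) = 0
u_2(S vs C) = 8
u_2(T vs C) = 0
max payoff 8 at {P,S}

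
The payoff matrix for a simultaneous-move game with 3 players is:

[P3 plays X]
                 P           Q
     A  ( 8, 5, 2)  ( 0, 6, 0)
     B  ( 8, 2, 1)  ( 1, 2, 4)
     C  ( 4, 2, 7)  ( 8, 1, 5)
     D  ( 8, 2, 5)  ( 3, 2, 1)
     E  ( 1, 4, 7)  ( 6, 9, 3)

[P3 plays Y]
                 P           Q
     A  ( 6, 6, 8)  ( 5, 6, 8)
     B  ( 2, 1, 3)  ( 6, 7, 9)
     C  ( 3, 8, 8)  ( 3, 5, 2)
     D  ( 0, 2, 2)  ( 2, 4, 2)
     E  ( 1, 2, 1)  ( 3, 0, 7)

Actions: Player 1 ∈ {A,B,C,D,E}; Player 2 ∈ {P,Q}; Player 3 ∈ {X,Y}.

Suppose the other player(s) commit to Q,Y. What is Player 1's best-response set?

u_1(A vs Q,Y) = 5
u_1(B vs Q,Y) = 6
u_1(C vs Q,Y) = 3
u_1(D vs Q,Y) = 2
u_1(E vs Q,Y) = 3
max payoff 6 at {B}

P1 best: {B}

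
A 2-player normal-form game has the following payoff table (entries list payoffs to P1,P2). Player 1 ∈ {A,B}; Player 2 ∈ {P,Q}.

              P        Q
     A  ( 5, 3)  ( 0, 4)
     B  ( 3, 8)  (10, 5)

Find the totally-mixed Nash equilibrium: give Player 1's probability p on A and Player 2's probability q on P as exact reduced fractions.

(p,q) = (3/4, 5/6)

P1 indiff ⇒ q·5+(1-q)·0 = q·3+(1-q)·10 ⇒ q(2) = (1-q)(10) ⇒ q = 5/6
P2 indiff ⇒ p·3+(1-p)·8 = p·4+(1-p)·5 ⇒ p(-1) = (1-p)(-3) ⇒ p = 3/4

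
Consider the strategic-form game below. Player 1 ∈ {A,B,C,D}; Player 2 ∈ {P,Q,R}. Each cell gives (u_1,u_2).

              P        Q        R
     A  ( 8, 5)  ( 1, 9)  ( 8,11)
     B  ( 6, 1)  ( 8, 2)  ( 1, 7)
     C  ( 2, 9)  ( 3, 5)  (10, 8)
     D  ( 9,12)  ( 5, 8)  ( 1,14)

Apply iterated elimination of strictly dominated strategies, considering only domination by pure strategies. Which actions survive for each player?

Remaining: P1:{A,C,D} P2:{P,R}

P2 drop Q (R beats it: A:11>9 B:7>2 C:8>5 D:14>8)
P1 drop B (A beats it: P:8>6 R:8>1)
P1→{A,C,D} P2→{P,R}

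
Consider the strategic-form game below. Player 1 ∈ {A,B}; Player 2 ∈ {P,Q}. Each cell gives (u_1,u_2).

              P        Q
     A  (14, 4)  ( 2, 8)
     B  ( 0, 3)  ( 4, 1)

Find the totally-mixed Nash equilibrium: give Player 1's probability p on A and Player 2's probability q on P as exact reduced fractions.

P1 indiff ⇒ q·14+(1-q)·2 = q·0+(1-q)·4 ⇒ q(14) = (1-q)(2) ⇒ q = 1/8
P2 indiff ⇒ p·4+(1-p)·3 = p·8+(1-p)·1 ⇒ p(-4) = (1-p)(-2) ⇒ p = 1/3

P1 mixes 1/3 on A; P2 mixes 1/8 on P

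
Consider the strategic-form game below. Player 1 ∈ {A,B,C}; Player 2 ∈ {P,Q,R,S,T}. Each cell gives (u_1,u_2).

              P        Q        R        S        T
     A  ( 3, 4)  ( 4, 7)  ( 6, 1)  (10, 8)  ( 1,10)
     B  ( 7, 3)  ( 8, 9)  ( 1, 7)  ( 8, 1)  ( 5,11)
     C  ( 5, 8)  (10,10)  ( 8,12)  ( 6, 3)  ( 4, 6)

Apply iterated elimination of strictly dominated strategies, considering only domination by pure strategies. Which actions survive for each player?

P2 drop P (Q beats it: A:7>4 B:9>3 C:10>8)
P2 drop S (T beats it: A:10>8 B:11>1 C:6>3)
P1 drop A (C beats it: Q:10>4 R:8>6 T:4>1)
P1→{B,C} P2→{Q,R,T}

IESDS → P1:{B,C} P2:{Q,R,T}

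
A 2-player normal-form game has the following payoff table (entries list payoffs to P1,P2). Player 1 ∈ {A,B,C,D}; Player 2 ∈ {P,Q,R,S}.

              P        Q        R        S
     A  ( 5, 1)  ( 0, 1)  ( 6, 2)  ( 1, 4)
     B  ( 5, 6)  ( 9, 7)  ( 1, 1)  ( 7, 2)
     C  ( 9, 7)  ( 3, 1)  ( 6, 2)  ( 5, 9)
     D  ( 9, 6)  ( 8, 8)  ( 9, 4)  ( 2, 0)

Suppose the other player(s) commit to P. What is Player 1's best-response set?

argmax u_1 = {C,D}

u_1(A vs P) = 5
u_1(B vs P) = 5
u_1(C vs P) = 9
u_1(D vs P) = 9
max payoff 9 at {C,D}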